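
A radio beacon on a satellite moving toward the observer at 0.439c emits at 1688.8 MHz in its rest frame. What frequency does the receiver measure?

Relativistic Doppler for frequency: f' = f₀ · √((1 + β)/(1 − β)).
f' = 1688.8 × √(1.4390/0.5610) = 1688.8 × 1.60158 ≈ 2704.8 MHz.

2704.8 MHz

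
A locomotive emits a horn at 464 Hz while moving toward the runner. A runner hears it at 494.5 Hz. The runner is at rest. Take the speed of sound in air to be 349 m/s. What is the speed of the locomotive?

21.5 m/s

f' = f · v/(v − v_s) ⇒ v_s = v · |1 − f/f'|.
v_s = 349 × |1 − 464/494.5| = 349 × 0.06168 ≈ 21.5 m/s.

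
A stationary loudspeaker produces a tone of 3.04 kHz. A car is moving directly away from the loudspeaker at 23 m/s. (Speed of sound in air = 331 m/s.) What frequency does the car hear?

2.83 kHz

Only the observer moves, away from the source, so f' = f · (v − v_o)/v.
f' = 3.04 × (331 − 23)/331 = 3.04 × 308/331 ≈ 2.83 kHz.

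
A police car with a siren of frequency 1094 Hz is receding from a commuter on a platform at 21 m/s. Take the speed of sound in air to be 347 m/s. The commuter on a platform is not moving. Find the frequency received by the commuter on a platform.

1032 Hz

Only the source moves, away from the listener, so f' = f · v/(v + v_s).
f' = 1094 × 347/(347 + 21) = 1094 × 347/368 ≈ 1032 Hz.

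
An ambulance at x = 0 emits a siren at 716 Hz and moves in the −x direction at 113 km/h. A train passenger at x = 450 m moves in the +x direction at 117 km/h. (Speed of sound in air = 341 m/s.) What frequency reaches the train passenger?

113 km/h = 31.39 m/s; 117 km/h = 32.5 m/s.
The observer lies on the +x side, so the source is heading away from the observer and the observer is heading away from the source.
General Doppler shift: f' = f · (v − v_o)/(v + v_s).
f' = 716 × (341 − 32.5)/(341 + 31.39) = 716 × 308.5/372.39 ≈ 593 Hz.

593 Hz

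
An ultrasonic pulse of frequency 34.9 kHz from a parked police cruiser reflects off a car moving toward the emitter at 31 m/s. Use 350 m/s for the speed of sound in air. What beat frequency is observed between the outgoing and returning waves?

At the car (a moving observer), f₁ = f₀ · (v + u)/v = 34.9 × 381/350 ≈ 37.99 kHz.
On reflection it acts as a source moving toward the stationary detector: f₂ = f₁ · v/(v − u) = 37.99 × 350/319 ≈ 41.68 kHz.
Beat frequency (with f₀ = 34900 Hz): |f₂ − f₀| = 2u·f₀/(v − u) = 2 × 31 × 34900/319 ≈ 6783 Hz.

6783 Hz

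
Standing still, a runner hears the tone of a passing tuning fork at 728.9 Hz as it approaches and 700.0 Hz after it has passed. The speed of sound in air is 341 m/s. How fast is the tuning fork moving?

6.9 m/s

f₁/f₂ = (v + v_s)/(v − v_s), so v_s = v · (f₁ − f₂)/(f₁ + f₂).
v_s = 341 × (728.9 − 700.0)/(728.9 + 700.0) = 341 × 28.9/1428.9 ≈ 6.9 m/s.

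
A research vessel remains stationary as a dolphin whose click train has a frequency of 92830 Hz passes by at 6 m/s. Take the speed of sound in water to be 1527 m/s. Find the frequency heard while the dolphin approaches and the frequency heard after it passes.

93196 Hz approaching; 92467 Hz receding

Approaching: f₁ = f · v/(v − v_s) = 92830 × 1527/1521 ≈ 93196 Hz.
Receding: f₂ = f · v/(v + v_s) = 92830 × 1527/1533 ≈ 92467 Hz.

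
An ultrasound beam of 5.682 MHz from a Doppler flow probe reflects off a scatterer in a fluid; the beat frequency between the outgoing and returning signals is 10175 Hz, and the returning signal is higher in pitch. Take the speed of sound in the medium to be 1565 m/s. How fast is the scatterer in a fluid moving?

Double Doppler shift off a moving reflector: f₂ = f₀ · (v + u)/(v − u) (u > 0 toward emitter).
Returning signal is higher, so f₂ = f₀ + Δf = 5682000 + 10175 = 5692175 Hz.
Rearranging, u = v · (f₂ − f₀)/(f₂ + f₀) = 1565 × 10175/11374175 ≈ 1.40 m/s.
So the scatterer in a fluid is moving at 1.40 m/s toward the emitter.

1.40 m/s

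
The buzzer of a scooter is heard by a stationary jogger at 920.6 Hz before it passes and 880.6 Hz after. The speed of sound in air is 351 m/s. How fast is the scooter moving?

7.8 m/s

f₁/f₂ = (v + v_s)/(v − v_s), so v_s = v · (f₁ − f₂)/(f₁ + f₂).
v_s = 351 × (920.6 − 880.6)/(920.6 + 880.6) = 351 × 40.0/1801.2 ≈ 7.8 m/s.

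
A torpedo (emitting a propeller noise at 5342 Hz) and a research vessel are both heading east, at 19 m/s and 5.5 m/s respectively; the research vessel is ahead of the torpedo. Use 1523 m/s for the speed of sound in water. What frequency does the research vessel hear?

The research vessel is ahead, so the torpedo is moving toward it while the research vessel is moving away from the torpedo.
General Doppler shift: f' = f · (v − v_o)/(v − v_s).
f' = 5342 × (1523 − 5.5)/(1523 − 19) = 5342 × 1517.5/1504 ≈ 5390 Hz.

5390 Hz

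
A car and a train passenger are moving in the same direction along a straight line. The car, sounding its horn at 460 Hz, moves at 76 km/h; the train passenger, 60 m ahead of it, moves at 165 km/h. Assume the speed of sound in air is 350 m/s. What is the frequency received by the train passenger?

425 Hz

76 km/h = 21.11 m/s; 165 km/h = 45.83 m/s.
The train passenger is ahead, so the car is moving toward it while the train passenger is moving away from the car.
Both move, so f' = f · (v − v_o)/(v − v_s).
f' = 460 × (350 − 45.83)/(350 − 21.11) = 460 × 304.17/328.89 ≈ 425 Hz.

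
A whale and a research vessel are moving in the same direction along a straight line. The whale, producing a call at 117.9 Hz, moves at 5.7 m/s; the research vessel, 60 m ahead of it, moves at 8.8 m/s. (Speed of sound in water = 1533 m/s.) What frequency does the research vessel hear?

The research vessel is ahead, so the whale is moving toward it while the research vessel is moving away from the whale.
General Doppler shift: f' = f · (v − v_o)/(v − v_s).
f' = 117.9 × (1533 − 8.8)/(1533 − 5.7) = 117.9 × 1524.2/1527.3 ≈ 118 Hz.

118 Hz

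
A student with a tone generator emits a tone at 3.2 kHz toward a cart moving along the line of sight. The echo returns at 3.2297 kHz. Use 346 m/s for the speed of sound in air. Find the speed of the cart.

1.60 m/s

Double Doppler shift off a moving reflector: f₂ = f₀ · (v + u)/(v − u) (u > 0 toward emitter).
Rearranging, u = v · (f₂ − f₀)/(f₂ + f₀) = 346 × 0.0297/6.4297 ≈ 1.60 m/s.
So the cart is moving at 1.60 m/s toward the emitter.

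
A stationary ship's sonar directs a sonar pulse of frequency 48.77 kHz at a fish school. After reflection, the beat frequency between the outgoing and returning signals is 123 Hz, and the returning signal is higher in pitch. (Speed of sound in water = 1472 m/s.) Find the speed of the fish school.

Double Doppler shift off a moving reflector: f₂ = f₀ · (v + u)/(v − u) (u > 0 toward emitter).
Returning signal is higher, so f₂ = f₀ + Δf = 48770 + 123 = 48893 Hz.
Rearranging, u = v · (f₂ − f₀)/(f₂ + f₀) = 1472 × 123/97663 ≈ 1.85 m/s.
So the fish school is moving at 1.85 m/s toward the emitter.

1.85 m/s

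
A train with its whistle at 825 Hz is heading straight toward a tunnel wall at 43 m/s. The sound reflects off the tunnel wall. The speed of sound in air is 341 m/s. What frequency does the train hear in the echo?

1063 Hz

The tunnel wall receives the sound from a moving source: f₁ = f₀ · v/(v − v_e) = 825 × 341/298 ≈ 944 Hz.
On the return leg the train is a moving observer: f₂ = f₁ · (v + v_e)/v = 944 × 384/341 ≈ 1063 Hz.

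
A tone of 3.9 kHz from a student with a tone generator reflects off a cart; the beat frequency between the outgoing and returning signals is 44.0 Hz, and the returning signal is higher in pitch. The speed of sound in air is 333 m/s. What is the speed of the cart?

1.87 m/s

Double Doppler shift off a moving reflector: f₂ = f₀ · (v + u)/(v − u) (u > 0 toward emitter).
Returning signal is higher, so f₂ = f₀ + Δf = 3900 + 44 = 3944 Hz.
Rearranging, u = v · (f₂ − f₀)/(f₂ + f₀) = 333 × 44/7844 ≈ 1.87 m/s.
So the cart is moving at 1.87 m/s toward the emitter.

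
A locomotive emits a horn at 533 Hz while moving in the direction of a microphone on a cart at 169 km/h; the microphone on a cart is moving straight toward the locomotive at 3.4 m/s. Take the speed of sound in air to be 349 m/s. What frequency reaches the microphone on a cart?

622 Hz

169 km/h = 46.94 m/s.
Both move, so f' = f · (v + v_o)/(v − v_s).
f' = 533 × (349 + 3.4)/(349 − 46.94) = 533 × 352.4/302.06 ≈ 622 Hz.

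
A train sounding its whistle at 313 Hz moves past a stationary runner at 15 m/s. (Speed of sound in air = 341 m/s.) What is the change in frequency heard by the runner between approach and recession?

Approaching: f₁ = f · v/(v − v_s) = 313 × 341/326 ≈ 327.4 Hz.
Receding: f₂ = f · v/(v + v_s) = 313 × 341/356 ≈ 299.8 Hz.
Drop: f₁ − f₂ = 2f·v·v_s/(v² − v_s²) = 2 × 313 × 341 × 15/(341² − 15²) ≈ 27.6 Hz.

27.6 Hz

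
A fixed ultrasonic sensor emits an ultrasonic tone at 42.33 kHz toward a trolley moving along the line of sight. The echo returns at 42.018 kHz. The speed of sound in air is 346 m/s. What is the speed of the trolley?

Double Doppler shift off a moving reflector: f₂ = f₀ · (v + u)/(v − u) (u > 0 toward emitter).
Rearranging, u = v · (f₂ − f₀)/(f₂ + f₀) = 346 × -0.312/84.348 ≈ -1.28 m/s.
So the trolley is moving at 1.28 m/s away from the emitter.

1.28 m/s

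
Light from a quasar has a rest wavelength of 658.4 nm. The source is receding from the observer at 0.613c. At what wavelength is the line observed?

1344.2 nm

Relativistic Doppler for wavelength: λ' = λ₀ · √((1 + β)/(1 − β)).
λ' = 658.4 × √(1.6130/0.3870) = 658.4 × 2.04156 ≈ 1344.2 nm.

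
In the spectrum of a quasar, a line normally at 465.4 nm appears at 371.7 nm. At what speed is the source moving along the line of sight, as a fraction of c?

0.221

λ'/λ₀ = 0.7987 < 1 (blueshift), so the source is approaching.
λ'/λ₀ = √((1 − β)/(1 + β)) for an approaching source ⇒ β = (1 − r²)/(1 + r²) with r = λ'/λ₀.
β = (1 − 0.6379)/(1 + 0.6379) ≈ 0.221.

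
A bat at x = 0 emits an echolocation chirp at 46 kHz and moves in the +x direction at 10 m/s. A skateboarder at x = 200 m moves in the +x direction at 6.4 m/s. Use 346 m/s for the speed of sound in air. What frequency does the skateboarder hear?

46.5 kHz

The observer lies on the +x side, so the source is heading toward the observer and the observer is heading away from the source.
General Doppler shift: f' = f · (v − v_o)/(v − v_s).
f' = 46 × (346 − 6.4)/(346 − 10) = 46 × 339.6/336 ≈ 46.5 kHz.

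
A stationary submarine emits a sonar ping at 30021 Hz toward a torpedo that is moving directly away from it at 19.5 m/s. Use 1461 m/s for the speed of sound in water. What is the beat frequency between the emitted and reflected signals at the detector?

791 Hz

At the torpedo (a moving observer), f₁ = f₀ · (v − u)/v = 30021 × 1441.5/1461 ≈ 29620 Hz.
On reflection it acts as a source moving away from the stationary detector: f₂ = f₁ · v/(v + u) = 29620 × 1461/1480.5 ≈ 29230 Hz.
Equivalently f₂ = f₀ · (v − u)/(v + u).
Beat frequency: |f₂ − f₀| = 2u·f₀/(v + u) = 2 × 19.5 × 30021/1480.5 ≈ 791 Hz.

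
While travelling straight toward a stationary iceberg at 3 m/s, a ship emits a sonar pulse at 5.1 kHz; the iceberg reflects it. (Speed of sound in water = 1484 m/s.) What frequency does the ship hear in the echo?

The iceberg receives the sound from a moving source: f₁ = f₀ · v/(v − v_e) = 5.1 × 1484/1481 ≈ 5.11 kHz.
On the return leg the ship is a moving observer: f₂ = f₁ · (v + v_e)/v = 5.11 × 1487/1484 ≈ 5.12 kHz.

5.12 kHz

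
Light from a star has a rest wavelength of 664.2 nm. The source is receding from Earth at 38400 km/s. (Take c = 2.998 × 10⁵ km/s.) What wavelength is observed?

755.5 nm

β = v/c = 38400/299800 = 0.1281.
Relativistic Doppler for wavelength: λ' = λ₀ · √((1 + β)/(1 − β)).
λ' = 664.2 × √(1.1281/0.8719) = 664.2 × 1.13745 ≈ 755.5 nm.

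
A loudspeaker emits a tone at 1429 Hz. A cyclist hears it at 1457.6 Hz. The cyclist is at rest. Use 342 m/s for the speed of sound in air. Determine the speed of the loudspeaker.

6.7 m/s

f' > f, so the loudspeaker is approaching.
f' = f · v/(v − v_s) ⇒ v_s = v · |1 − f/f'|.
v_s = 342 × |1 − 1429/1457.6| = 342 × 0.01962 ≈ 6.7 m/s.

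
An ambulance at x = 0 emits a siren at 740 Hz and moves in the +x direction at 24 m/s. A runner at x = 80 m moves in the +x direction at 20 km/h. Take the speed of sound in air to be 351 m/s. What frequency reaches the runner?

20 km/h = 5.556 m/s.
The observer lies on the +x side, so the source is heading toward the observer and the observer is heading away from the source.
With source approaching and observer receding, f' = f · (v − v_o)/(v − v_s).
f' = 740 × (351 − 5.556)/(351 − 24) = 740 × 345.44/327 ≈ 782 Hz.

782 Hz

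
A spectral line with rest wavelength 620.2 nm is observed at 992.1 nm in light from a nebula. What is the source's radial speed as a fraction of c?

0.438c

λ'/λ₀ = 1.5996 > 1 (redshift), so the source is receding.
λ'/λ₀ = √((1 + β)/(1 − β)) for a receding source ⇒ β = (r² − 1)/(r² + 1) with r = λ'/λ₀.
β = (2.5589 − 1)/(2.5589 + 1) ≈ 0.438.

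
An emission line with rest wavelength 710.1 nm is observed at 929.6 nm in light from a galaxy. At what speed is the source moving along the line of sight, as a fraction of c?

λ'/λ₀ = 1.3091 > 1 (redshift), so the source is receding.
λ'/λ₀ = √((1 + β)/(1 − β)) for a receding source ⇒ β = (r² − 1)/(r² + 1) with r = λ'/λ₀.
β = (1.7138 − 1)/(1.7138 + 1) ≈ 0.263.

0.263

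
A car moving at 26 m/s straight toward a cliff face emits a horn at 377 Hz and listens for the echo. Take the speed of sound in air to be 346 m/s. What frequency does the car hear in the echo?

438 Hz

The cliff face receives the sound from a moving source: f₁ = f₀ · v/(v − v_e) = 377 × 346/320 ≈ 408 Hz.
On the return leg the car is a moving observer: f₂ = f₁ · (v + v_e)/v = 408 × 372/346 ≈ 438 Hz.
Equivalently f₂ = f₀ · (v + v_e)/(v − v_e).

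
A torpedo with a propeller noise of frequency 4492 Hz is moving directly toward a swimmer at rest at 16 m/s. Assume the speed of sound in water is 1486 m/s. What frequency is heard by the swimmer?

4541 Hz

With the source moving toward a stationary observer, f' = f · v/(v − v_s).
f' = 4492 × 1486/(1486 − 16) = 4492 × 1486/1470 ≈ 4541 Hz.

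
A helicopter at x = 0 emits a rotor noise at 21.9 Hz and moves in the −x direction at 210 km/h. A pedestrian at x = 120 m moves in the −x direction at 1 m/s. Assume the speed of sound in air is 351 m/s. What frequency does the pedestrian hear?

210 km/h = 58.33 m/s.
The observer lies on the +x side, so the source is heading away from the observer and the observer is heading toward the source.
General Doppler shift: f' = f · (v + v_o)/(v + v_s).
f' = 21.9 × (351 + 1)/(351 + 58.33) = 21.9 × 352/409.33 ≈ 18.8 Hz.

18.8 Hz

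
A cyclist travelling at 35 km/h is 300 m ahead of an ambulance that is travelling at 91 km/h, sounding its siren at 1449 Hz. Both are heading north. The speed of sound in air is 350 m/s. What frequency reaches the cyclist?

1518 Hz

91 km/h = 25.28 m/s; 35 km/h = 9.722 m/s.
The cyclist is ahead, so the ambulance is moving toward it while the cyclist is moving away from the ambulance.
With source approaching and observer receding, f' = f · (v − v_o)/(v − v_s).
f' = 1449 × (350 − 9.722)/(350 − 25.28) = 1449 × 340.28/324.72 ≈ 1518 Hz.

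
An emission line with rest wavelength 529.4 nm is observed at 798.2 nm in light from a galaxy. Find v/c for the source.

0.389

λ'/λ₀ = 1.5077 > 1 (redshift), so the source is receding.
λ'/λ₀ = √((1 + β)/(1 − β)) for a receding source ⇒ β = (r² − 1)/(r² + 1) with r = λ'/λ₀.
β = (2.2733 − 1)/(2.2733 + 1) ≈ 0.389.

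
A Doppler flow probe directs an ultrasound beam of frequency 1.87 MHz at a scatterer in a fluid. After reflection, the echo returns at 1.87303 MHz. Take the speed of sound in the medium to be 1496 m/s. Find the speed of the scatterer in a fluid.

1.21 m/s

Double Doppler shift off a moving reflector: f₂ = f₀ · (v + u)/(v − u) (u > 0 toward emitter).
Rearranging, u = v · (f₂ − f₀)/(f₂ + f₀) = 1496 × 0.00303/3.74303 ≈ 1.21 m/s.
So the scatterer in a fluid is moving at 1.21 m/s toward the emitter.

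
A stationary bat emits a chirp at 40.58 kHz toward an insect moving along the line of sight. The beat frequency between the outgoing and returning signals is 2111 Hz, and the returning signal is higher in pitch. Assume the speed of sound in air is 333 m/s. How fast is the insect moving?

Double Doppler shift off a moving reflector: f₂ = f₀ · (v + u)/(v − u) (u > 0 toward emitter).
Returning signal is higher, so f₂ = f₀ + Δf = 40580 + 2111 = 42691 Hz.
Rearranging, u = v · (f₂ − f₀)/(f₂ + f₀) = 333 × 2111/83271 ≈ 8.4 m/s.
So the insect is moving at 8.4 m/s toward the emitter.

8.4 m/s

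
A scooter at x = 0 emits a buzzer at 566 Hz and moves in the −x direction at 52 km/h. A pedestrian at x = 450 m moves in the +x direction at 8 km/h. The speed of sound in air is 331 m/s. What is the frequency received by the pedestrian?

539 Hz

52 km/h = 14.44 m/s; 8 km/h = 2.222 m/s.
The observer lies on the +x side, so the source is heading away from the observer and the observer is heading away from the source.
General Doppler shift: f' = f · (v − v_o)/(v + v_s).
f' = 566 × (331 − 2.222)/(331 + 14.44) = 566 × 328.78/345.44 ≈ 539 Hz.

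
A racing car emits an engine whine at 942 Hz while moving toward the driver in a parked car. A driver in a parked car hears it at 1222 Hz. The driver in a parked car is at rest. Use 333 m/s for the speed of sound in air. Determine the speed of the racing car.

f' = f · v/(v − v_s) ⇒ v_s = v · |1 − f/f'|.
v_s = 333 × |1 − 942/1222| = 333 × 0.2291 ≈ 76 m/s.

76 m/s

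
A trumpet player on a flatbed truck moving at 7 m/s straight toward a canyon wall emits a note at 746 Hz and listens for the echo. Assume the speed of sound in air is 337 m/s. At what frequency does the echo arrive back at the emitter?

778 Hz

The canyon wall receives the sound from a moving source: f₁ = f₀ · v/(v − v_e) = 746 × 337/330 ≈ 762 Hz.
On the return leg the trumpet player on a flatbed truck is a moving observer: f₂ = f₁ · (v + v_e)/v = 762 × 344/337 ≈ 778 Hz.
Equivalently f₂ = f₀ · (v + v_e)/(v − v_e).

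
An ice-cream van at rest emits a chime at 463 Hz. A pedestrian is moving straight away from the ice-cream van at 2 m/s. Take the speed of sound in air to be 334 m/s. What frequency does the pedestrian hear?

460 Hz

Only the observer moves, away from the source, so f' = f · (v − v_o)/v.
f' = 463 × (334 − 2)/334 = 463 × 332/334 ≈ 460 Hz.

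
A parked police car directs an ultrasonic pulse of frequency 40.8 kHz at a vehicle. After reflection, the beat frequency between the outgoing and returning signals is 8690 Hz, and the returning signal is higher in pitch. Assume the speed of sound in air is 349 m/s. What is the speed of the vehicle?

Double Doppler shift off a moving reflector: f₂ = f₀ · (v + u)/(v − u) (u > 0 toward emitter).
Returning signal is higher, so f₂ = f₀ + Δf = 40800 + 8690 = 49490 Hz.
Rearranging, u = v · (f₂ − f₀)/(f₂ + f₀) = 349 × 8690/90290 ≈ 34 m/s.
So the vehicle is moving at 34 m/s toward the emitter.

34 m/s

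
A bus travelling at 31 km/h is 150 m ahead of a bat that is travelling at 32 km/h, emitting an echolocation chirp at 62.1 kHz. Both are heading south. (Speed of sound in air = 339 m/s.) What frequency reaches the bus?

62.2 kHz

32 km/h = 8.889 m/s; 31 km/h = 8.611 m/s.
The bus is ahead, so the bat is moving toward it while the bus is moving away from the bat.
With source approaching and observer receding, f' = f · (v − v_o)/(v − v_s).
f' = 62.1 × (339 − 8.611)/(339 − 8.889) = 62.1 × 330.39/330.11 ≈ 62.2 kHz.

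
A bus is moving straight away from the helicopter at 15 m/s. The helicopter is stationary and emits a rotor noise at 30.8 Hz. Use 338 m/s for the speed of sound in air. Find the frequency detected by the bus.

29.4 Hz

Only the observer moves, away from the source, so f' = f · (v − v_o)/v.
f' = 30.8 × (338 − 15)/338 = 30.8 × 323/338 ≈ 29.4 Hz.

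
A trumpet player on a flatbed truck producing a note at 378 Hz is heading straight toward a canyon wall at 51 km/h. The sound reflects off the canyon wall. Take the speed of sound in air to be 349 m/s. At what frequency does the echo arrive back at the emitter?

410 Hz

51 km/h = 14.17 m/s.
The canyon wall receives the sound from a moving source: f₁ = f₀ · v/(v − v_e) = 378 × 349/334.83 ≈ 394 Hz.
On the return leg the trumpet player on a flatbed truck is a moving observer: f₂ = f₁ · (v + v_e)/v = 394 × 363.17/349 ≈ 410 Hz.
Equivalently f₂ = f₀ · (v + v_e)/(v − v_e).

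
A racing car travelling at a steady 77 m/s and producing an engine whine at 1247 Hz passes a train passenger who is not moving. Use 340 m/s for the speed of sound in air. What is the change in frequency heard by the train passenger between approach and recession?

595 Hz

Approaching: f₁ = f · v/(v − v_s) = 1247 × 340/263 ≈ 1612 Hz.
Receding: f₂ = f · v/(v + v_s) = 1247 × 340/417 ≈ 1017 Hz.
Drop: f₁ − f₂ = 2f·v·v_s/(v² − v_s²) = 2 × 1247 × 340 × 77/(340² − 77²) ≈ 595 Hz.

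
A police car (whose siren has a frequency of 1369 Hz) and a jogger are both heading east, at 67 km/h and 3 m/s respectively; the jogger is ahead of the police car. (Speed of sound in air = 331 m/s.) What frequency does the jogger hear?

1437 Hz

67 km/h = 18.61 m/s.
The jogger is ahead, so the police car is moving toward it while the jogger is moving away from the police car.
General Doppler shift: f' = f · (v − v_o)/(v − v_s).
f' = 1369 × (331 − 3)/(331 − 18.61) = 1369 × 328/312.39 ≈ 1437 Hz.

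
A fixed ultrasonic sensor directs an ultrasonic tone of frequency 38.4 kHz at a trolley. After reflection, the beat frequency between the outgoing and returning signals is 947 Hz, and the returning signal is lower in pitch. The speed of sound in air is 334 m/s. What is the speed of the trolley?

4.2 m/s

Double Doppler shift off a moving reflector: f₂ = f₀ · (v + u)/(v − u) (u > 0 toward emitter).
Returning signal is lower, so f₂ = f₀ − Δf = 38400 − 947 = 37453 Hz.
Rearranging, u = v · (f₂ − f₀)/(f₂ + f₀) = 334 × -947/75853 ≈ -4.2 m/s.
So the trolley is moving at 4.2 m/s away from the emitter.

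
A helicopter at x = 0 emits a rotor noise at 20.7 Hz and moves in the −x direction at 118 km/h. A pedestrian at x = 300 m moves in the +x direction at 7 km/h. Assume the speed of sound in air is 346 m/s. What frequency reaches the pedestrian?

18.8 Hz

118 km/h = 32.78 m/s; 7 km/h = 1.944 m/s.
The observer lies on the +x side, so the source is heading away from the observer and the observer is heading away from the source.
General Doppler shift: f' = f · (v − v_o)/(v + v_s).
f' = 20.7 × (346 − 1.944)/(346 + 32.78) = 20.7 × 344.06/378.78 ≈ 18.8 Hz.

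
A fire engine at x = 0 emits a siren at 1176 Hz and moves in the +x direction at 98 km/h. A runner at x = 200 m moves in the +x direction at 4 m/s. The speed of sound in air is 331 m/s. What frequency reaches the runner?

1266 Hz

98 km/h = 27.22 m/s.
The observer lies on the +x side, so the source is heading toward the observer and the observer is heading away from the source.
General Doppler shift: f' = f · (v − v_o)/(v − v_s).
f' = 1176 × (331 − 4)/(331 − 27.22) = 1176 × 327/303.78 ≈ 1266 Hz.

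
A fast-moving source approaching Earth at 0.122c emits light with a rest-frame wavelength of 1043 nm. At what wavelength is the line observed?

Relativistic Doppler for wavelength: λ' = λ₀ · √((1 − β)/(1 + β)).
λ' = 1043 × √(0.8780/1.1220) = 1043 × 0.88461 ≈ 922.6 nm.

922.6 nm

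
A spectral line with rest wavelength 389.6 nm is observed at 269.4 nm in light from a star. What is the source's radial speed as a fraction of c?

0.353

λ'/λ₀ = 0.6915 < 1 (blueshift), so the source is approaching.
λ'/λ₀ = √((1 − β)/(1 + β)) for an approaching source ⇒ β = (1 − r²)/(1 + r²) with r = λ'/λ₀.
β = (1 − 0.4781)/(1 + 0.4781) ≈ 0.353.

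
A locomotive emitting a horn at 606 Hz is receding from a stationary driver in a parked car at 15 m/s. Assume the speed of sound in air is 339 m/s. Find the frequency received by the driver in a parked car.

With the source moving away from a stationary observer, f' = f · v/(v + v_s).
f' = 606 × 339/(339 + 15) = 606 × 339/354 ≈ 580 Hz.

580 Hz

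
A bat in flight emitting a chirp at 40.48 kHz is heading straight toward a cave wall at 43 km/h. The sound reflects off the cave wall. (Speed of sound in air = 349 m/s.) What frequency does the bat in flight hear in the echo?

43.3 kHz

43 km/h = 11.94 m/s.
The cave wall receives the sound from a moving source: f₁ = f₀ · v/(v − v_e) = 40.48 × 349/337.06 ≈ 41.9 kHz.
On the return leg the bat in flight is a moving observer: f₂ = f₁ · (v + v_e)/v = 41.9 × 360.94/349 ≈ 43.3 kHz.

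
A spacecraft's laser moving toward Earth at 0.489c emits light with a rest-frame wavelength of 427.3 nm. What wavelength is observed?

Relativistic Doppler for wavelength: λ' = λ₀ · √((1 − β)/(1 + β)).
λ' = 427.3 × √(0.5110/1.4890) = 427.3 × 0.58582 ≈ 250.3 nm.

250.3 nm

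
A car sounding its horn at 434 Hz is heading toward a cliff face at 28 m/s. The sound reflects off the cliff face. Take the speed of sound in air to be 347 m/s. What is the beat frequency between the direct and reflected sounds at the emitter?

76 Hz

The cliff face receives the sound from a moving source: f₁ = f₀ · v/(v − v_e) = 434 × 347/319 ≈ 472.1 Hz.
On the return leg the car is a moving observer: f₂ = f₁ · (v + v_e)/v = 472.1 × 375/347 ≈ 510.2 Hz.
Equivalently f₂ = f₀ · (v + v_e)/(v − v_e).
Beat against the emitted tone: |f₂ − f₀| = 2v_e·f₀/(v − v_e) = 2 × 28 × 434/319 ≈ 76 Hz.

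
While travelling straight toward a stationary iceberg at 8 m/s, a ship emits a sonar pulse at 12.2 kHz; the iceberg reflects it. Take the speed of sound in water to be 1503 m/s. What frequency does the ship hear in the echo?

The iceberg receives the sound from a moving source: f₁ = f₀ · v/(v − v_e) = 12.2 × 1503/1495 ≈ 12.27 kHz.
On the return leg the ship is a moving observer: f₂ = f₁ · (v + v_e)/v = 12.27 × 1511/1503 ≈ 12.33 kHz.
Equivalently f₂ = f₀ · (v + v_e)/(v − v_e).

12.33 kHz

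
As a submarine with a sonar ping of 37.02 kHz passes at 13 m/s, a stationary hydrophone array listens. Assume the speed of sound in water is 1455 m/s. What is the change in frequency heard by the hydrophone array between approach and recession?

0.662 kHz

Approaching: f₁ = f · v/(v − v_s) = 37.02 × 1455/1442 ≈ 37.354 kHz.
Receding: f₂ = f · v/(v + v_s) = 37.02 × 1455/1468 ≈ 36.692 kHz.
Drop: f₁ − f₂ = 2f·v·v_s/(v² − v_s²) = 2 × 37.02 × 1455 × 13/(1455² − 13²) ≈ 0.662 kHz.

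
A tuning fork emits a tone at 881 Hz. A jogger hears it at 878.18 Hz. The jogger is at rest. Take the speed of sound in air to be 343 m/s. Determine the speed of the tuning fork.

f' < f, so the tuning fork is receding.
f' = f · v/(v + v_s) ⇒ v_s = v · |1 − f/f'|.
v_s = 343 × |1 − 881/878.18| = 343 × 0.003211 ≈ 1.10 m/s.

1.10 m/s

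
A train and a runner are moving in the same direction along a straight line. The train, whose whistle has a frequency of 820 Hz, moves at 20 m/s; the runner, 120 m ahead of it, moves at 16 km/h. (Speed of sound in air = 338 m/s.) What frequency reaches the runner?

860 Hz

16 km/h = 4.444 m/s.
The runner is ahead, so the train is moving toward it while the runner is moving away from the train.
With source approaching and observer receding, f' = f · (v − v_o)/(v − v_s).
f' = 820 × (338 − 4.444)/(338 − 20) = 820 × 333.56/318 ≈ 860 Hz.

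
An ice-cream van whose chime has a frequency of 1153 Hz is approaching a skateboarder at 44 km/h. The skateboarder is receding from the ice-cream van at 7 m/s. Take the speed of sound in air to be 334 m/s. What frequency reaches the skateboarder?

1172 Hz

44 km/h = 12.22 m/s.
With source approaching and observer receding, f' = f · (v − v_o)/(v − v_s).
f' = 1153 × (334 − 7)/(334 − 12.22) = 1153 × 327/321.78 ≈ 1172 Hz.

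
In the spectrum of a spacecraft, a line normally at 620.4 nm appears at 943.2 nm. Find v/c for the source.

λ'/λ₀ = 1.5203 > 1 (redshift), so the source is receding.
λ'/λ₀ = √((1 + β)/(1 − β)) for a receding source ⇒ β = (r² − 1)/(r² + 1) with r = λ'/λ₀.
β = (2.3113 − 1)/(2.3113 + 1) ≈ 0.396.

0.396c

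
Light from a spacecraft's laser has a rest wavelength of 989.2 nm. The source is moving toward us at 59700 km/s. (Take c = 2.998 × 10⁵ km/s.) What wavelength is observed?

β = v/c = 59700/299800 = 0.1991.
Relativistic Doppler for wavelength: λ' = λ₀ · √((1 − β)/(1 + β)).
λ' = 989.2 × √(0.8009/1.1991) = 989.2 × 0.81723 ≈ 808.4 nm.

808.4 nm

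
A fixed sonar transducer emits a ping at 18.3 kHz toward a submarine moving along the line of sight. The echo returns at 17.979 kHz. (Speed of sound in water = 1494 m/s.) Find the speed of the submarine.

13.2 m/s

Double Doppler shift off a moving reflector: f₂ = f₀ · (v + u)/(v − u) (u > 0 toward emitter).
Rearranging, u = v · (f₂ − f₀)/(f₂ + f₀) = 1494 × -0.321/36.279 ≈ -13.2 m/s.
So the submarine is moving at 13.2 m/s away from the emitter.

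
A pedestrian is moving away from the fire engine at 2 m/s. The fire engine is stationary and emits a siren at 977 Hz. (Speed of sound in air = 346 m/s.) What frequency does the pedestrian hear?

971 Hz

Only the observer moves, away from the source, so f' = f · (v − v_o)/v.
f' = 977 × (346 − 2)/346 = 977 × 344/346 ≈ 971 Hz.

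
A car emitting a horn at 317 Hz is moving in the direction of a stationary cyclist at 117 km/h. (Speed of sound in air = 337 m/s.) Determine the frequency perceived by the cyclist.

117 km/h = 32.5 m/s.
With the source moving toward a stationary observer, f' = f · v/(v − v_s).
f' = 317 × 337/(337 − 32.5) = 317 × 337/304.5 ≈ 351 Hz.

351 Hz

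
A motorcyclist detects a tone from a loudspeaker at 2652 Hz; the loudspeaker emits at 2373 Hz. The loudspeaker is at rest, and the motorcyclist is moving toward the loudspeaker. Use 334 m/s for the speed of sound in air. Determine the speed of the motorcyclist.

f' = f · (v + v_o)/v ⇒ v_o = v · |f'/f − 1|.
v_o = 334 × |2652/2373 − 1| = 334 × 0.1176 ≈ 39 m/s.

39 m/s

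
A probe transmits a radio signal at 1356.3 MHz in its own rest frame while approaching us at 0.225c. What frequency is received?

Relativistic Doppler for frequency: f' = f₀ · √((1 + β)/(1 − β)).
f' = 1356.3 × √(1.2250/0.7750) = 1356.3 × 1.25724 ≈ 1705.2 MHz.

1705.2 MHz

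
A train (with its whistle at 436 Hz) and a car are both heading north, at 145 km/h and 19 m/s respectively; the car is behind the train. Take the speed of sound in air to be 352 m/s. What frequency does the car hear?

145 km/h = 40.28 m/s.
The car is behind, so the train is moving away from it while the car is moving toward the train.
General Doppler shift: f' = f · (v + v_o)/(v + v_s).
f' = 436 × (352 + 19)/(352 + 40.28) = 436 × 371/392.28 ≈ 412 Hz.

412 Hz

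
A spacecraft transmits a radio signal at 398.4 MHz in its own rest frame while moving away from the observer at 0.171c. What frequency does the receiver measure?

335.2 MHz

Relativistic Doppler for frequency: f' = f₀ · √((1 − β)/(1 + β)).
f' = 398.4 × √(0.8290/1.1710) = 398.4 × 0.84139 ≈ 335.2 MHz.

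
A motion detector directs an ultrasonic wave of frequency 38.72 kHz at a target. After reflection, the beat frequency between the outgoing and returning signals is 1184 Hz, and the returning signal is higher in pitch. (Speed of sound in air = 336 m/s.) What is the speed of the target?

5.1 m/s

Double Doppler shift off a moving reflector: f₂ = f₀ · (v + u)/(v − u) (u > 0 toward emitter).
Returning signal is higher, so f₂ = f₀ + Δf = 38720 + 1184 = 39904 Hz.
Rearranging, u = v · (f₂ − f₀)/(f₂ + f₀) = 336 × 1184/78624 ≈ 5.1 m/s.
So the target is moving at 5.1 m/s toward the emitter.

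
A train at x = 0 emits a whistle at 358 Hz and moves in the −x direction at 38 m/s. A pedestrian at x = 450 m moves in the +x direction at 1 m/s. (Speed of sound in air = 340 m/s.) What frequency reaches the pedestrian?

321 Hz

The observer lies on the +x side, so the source is heading away from the observer and the observer is heading away from the source.
Both move, so f' = f · (v − v_o)/(v + v_s).
f' = 358 × (340 − 1)/(340 + 38) = 358 × 339/378 ≈ 321 Hz.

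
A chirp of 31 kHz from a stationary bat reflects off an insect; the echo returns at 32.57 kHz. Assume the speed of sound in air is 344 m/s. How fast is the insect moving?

Double Doppler shift off a moving reflector: f₂ = f₀ · (v + u)/(v − u) (u > 0 toward emitter).
Rearranging, u = v · (f₂ − f₀)/(f₂ + f₀) = 344 × 1.57/63.57 ≈ 8.5 m/s.
So the insect is moving at 8.5 m/s toward the emitter.

8.5 m/s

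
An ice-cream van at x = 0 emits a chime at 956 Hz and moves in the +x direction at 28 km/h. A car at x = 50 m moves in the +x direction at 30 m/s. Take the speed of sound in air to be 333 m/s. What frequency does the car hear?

891 Hz

28 km/h = 7.778 m/s.
The observer lies on the +x side, so the source is heading toward the observer and the observer is heading away from the source.
With source approaching and observer receding, f' = f · (v − v_o)/(v − v_s).
f' = 956 × (333 − 30)/(333 − 7.778) = 956 × 303/325.22 ≈ 891 Hz.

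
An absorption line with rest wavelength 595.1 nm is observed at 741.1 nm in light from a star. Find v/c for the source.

0.216c

λ'/λ₀ = 1.2453 > 1 (redshift), so the source is receding.
λ'/λ₀ = √((1 + β)/(1 − β)) for a receding source ⇒ β = (r² − 1)/(r² + 1) with r = λ'/λ₀.
β = (1.5509 − 1)/(1.5509 + 1) ≈ 0.216.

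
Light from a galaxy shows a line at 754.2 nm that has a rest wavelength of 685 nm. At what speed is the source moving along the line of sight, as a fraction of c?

0.096c

λ'/λ₀ = 1.1010 > 1 (redshift), so the source is receding.
λ'/λ₀ = √((1 + β)/(1 − β)) for a receding source ⇒ β = (r² − 1)/(r² + 1) with r = λ'/λ₀.
β = (1.2122 − 1)/(1.2122 + 1) ≈ 0.096.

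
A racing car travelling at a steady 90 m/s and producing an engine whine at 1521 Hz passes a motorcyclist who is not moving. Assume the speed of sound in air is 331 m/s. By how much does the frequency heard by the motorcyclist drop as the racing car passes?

Approaching: f₁ = f · v/(v − v_s) = 1521 × 331/241 ≈ 2089 Hz.
Receding: f₂ = f · v/(v + v_s) = 1521 × 331/421 ≈ 1196 Hz.
Drop: f₁ − f₂ = 2f·v·v_s/(v² − v_s²) = 2 × 1521 × 331 × 90/(331² − 90²) ≈ 893 Hz.

893 Hz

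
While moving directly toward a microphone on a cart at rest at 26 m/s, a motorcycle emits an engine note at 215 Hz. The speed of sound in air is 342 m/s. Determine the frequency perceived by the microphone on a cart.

233 Hz

Only the source moves, toward the listener, so f' = f · v/(v − v_s).
f' = 215 × 342/(342 − 26) = 215 × 342/316 ≈ 233 Hz.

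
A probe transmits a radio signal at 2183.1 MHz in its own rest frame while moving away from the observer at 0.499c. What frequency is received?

1262.1 MHz

Relativistic Doppler for frequency: f' = f₀ · √((1 − β)/(1 + β)).
f' = 2183.1 × √(0.5010/1.4990) = 2183.1 × 0.57812 ≈ 1262.1 MHz.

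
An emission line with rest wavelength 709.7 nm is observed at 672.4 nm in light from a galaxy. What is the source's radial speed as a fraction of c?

λ'/λ₀ = 0.9474 < 1 (blueshift), so the source is approaching.
λ'/λ₀ = √((1 − β)/(1 + β)) for an approaching source ⇒ β = (1 − r²)/(1 + r²) with r = λ'/λ₀.
β = (1 − 0.8976)/(1 + 0.8976) ≈ 0.054.

0.054c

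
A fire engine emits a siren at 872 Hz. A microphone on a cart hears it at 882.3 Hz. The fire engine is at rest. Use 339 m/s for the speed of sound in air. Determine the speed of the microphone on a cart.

f' > f, so the microphone on a cart is approaching.
f' = f · (v + v_o)/v ⇒ v_o = v · |f'/f − 1|.
v_o = 339 × |882.3/872 − 1| = 339 × 0.01181 ≈ 4.0 m/s.

4.0 m/s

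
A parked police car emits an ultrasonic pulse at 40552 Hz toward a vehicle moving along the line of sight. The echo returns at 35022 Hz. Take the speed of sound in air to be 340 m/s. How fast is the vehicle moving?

24.9 m/s

Double Doppler shift off a moving reflector: f₂ = f₀ · (v + u)/(v − u) (u > 0 toward emitter).
Rearranging, u = v · (f₂ − f₀)/(f₂ + f₀) = 340 × -5530/75574 ≈ -24.9 m/s.
So the vehicle is moving at 24.9 m/s away from the emitter.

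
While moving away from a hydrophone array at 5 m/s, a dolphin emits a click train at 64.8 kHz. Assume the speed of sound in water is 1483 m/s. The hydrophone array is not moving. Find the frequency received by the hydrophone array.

Moving source, stationary observer: f' = f · v/(v + v_s) since the source is receding.
f' = 64.8 × 1483/(1483 + 5) = 64.8 × 1483/1488 ≈ 64.6 kHz.

64.6 kHz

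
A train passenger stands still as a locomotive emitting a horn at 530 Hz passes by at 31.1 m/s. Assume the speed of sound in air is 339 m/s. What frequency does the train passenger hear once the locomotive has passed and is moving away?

485 Hz

Receding: f₂ = f · v/(v + v_s) = 530 × 339/370.1 ≈ 485 Hz.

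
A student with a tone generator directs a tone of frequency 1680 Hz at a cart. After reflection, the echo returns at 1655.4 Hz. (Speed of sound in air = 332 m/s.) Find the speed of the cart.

2.45 m/s

Double Doppler shift off a moving reflector: f₂ = f₀ · (v + u)/(v − u) (u > 0 toward emitter).
Rearranging, u = v · (f₂ − f₀)/(f₂ + f₀) = 332 × -24.6/3335.4 ≈ -2.45 m/s.
So the cart is moving at 2.45 m/s away from the emitter.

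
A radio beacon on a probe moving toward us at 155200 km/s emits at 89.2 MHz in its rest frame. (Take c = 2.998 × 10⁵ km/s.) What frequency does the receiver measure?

158.2 MHz

β = v/c = 155200/299800 = 0.5177.
Relativistic Doppler for frequency: f' = f₀ · √((1 + β)/(1 − β)).
f' = 89.2 × √(1.5177/0.4823) = 89.2 × 1.77387 ≈ 158.2 MHz.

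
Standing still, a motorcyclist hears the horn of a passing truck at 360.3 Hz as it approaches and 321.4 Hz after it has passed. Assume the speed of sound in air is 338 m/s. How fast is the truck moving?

f₁/f₂ = (v + v_s)/(v − v_s), so v_s = v · (f₁ − f₂)/(f₁ + f₂).
v_s = 338 × (360.3 − 321.4)/(360.3 + 321.4) = 338 × 38.9/681.7 ≈ 19.3 m/s.

19.3 m/s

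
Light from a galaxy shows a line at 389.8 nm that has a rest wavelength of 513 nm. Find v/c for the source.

0.268

λ'/λ₀ = 0.7598 < 1 (blueshift), so the source is approaching.
λ'/λ₀ = √((1 − β)/(1 + β)) for an approaching source ⇒ β = (1 − r²)/(1 + r²) with r = λ'/λ₀.
β = (1 − 0.5774)/(1 + 0.5774) ≈ 0.268.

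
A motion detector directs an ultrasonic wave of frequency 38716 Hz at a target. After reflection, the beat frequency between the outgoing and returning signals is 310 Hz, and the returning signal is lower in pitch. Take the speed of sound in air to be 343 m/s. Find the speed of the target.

Double Doppler shift off a moving reflector: f₂ = f₀ · (v + u)/(v − u) (u > 0 toward emitter).
Returning signal is lower, so f₂ = f₀ − Δf = 38716 − 310 = 38406 Hz.
Rearranging, u = v · (f₂ − f₀)/(f₂ + f₀) = 343 × -310/77122 ≈ -1.38 m/s.
So the target is moving at 1.38 m/s away from the emitter.

1.38 m/s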